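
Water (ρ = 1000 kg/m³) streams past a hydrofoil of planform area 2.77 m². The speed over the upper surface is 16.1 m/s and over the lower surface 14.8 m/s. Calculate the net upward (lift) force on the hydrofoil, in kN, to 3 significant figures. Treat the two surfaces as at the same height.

F = 55.6 kN

With equal heights on the two surfaces, Bernoulli gives P_lower − P_upper = ½ρ(v_upper² − v_lower²).
ΔP = ½·1000·(16.1² − 14.8²) = 20100 Pa.
Lift = ΔP · A = 20100 × 2.77 = 55600 N.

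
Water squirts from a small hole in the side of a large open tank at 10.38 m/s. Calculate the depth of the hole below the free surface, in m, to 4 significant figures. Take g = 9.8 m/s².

5.497 m

Inverting v = √(2gh) gives h = v² / 2g.
h = 10.38²/(2·9.8) = 107.7/19.60 = 5.497 m.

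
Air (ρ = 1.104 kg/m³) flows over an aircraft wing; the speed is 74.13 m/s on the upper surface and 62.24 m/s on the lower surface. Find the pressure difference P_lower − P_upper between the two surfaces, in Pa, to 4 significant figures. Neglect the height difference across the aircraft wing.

ΔP ≈ 895.0 Pa

Bernoulli (same height): P_lower − P_upper = ½ρ(v_upper² − v_lower²).
ΔP = ½·1.104·(74.13² − 62.24²) = 895.0 Pa.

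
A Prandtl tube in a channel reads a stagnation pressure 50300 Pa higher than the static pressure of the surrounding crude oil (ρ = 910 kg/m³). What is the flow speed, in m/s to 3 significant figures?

v = 10.5 m/s

The dynamic pressure equals the rise in static pressure at the stagnation point: ΔP = ½ρv².
v = √(2ΔP/ρ) = √(2·50300/910) = 10.5 m/s.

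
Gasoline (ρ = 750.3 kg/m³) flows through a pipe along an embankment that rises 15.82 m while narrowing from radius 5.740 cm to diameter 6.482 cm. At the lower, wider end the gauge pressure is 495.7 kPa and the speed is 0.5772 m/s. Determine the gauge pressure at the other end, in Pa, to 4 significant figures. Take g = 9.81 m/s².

378200 Pa

By continuity, v₂ = v₁·A₁/A₂ = 0.5772·(103.5/33.00) = 1.810 m/s.
Energy conservation along the streamline gives P₂ = P₁ − ½ρ(v₂² − v₁²) − ρg(h₂ − h₁).
P₂ = 495700 + ½·750.3·(0.5772² − 1.810²) − 750.3·9.81·(+15.82) = 495700 + (-1105) − (116400) = 378200 Pa.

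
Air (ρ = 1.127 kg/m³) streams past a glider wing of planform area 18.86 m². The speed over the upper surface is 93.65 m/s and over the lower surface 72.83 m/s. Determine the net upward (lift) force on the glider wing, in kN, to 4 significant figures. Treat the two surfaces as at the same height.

36.84 kN

The faster flow above has the lower pressure; Bernoulli (same height) gives ΔP = ½ρ(v_up² − v_low²).
ΔP = ½·1.127·(93.65² − 72.83²) = 1953 Pa.
Lift = ΔP · A = 1953 × 18.86 = 36840 N.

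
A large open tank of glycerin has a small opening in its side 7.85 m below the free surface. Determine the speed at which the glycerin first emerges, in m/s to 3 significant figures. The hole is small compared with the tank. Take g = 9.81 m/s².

v ≈ 12.4 m/s

Bernoulli from surface to hole (P equal, v_surface ≈ 0): v = √(2gh) = √(2×9.81×7.85) = 12.4 m/s.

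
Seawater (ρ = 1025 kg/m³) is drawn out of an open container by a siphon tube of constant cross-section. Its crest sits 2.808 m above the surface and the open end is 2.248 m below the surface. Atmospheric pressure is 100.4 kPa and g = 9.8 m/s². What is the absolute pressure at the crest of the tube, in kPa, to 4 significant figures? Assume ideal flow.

The outlet speed comes from Torricelli: v = √(2g·2.248) = 6.638 m/s.
With constant cross-section the crest speed equals v; applying Bernoulli from the surface up to the crest, P_top = P_atm − ½ρv² − ρg·h_top.
P_top = 100400 − ½·1025·6.638² − 1025·9.8·2.808 = 49610 Pa.

P_top ≈ 49.61 kPa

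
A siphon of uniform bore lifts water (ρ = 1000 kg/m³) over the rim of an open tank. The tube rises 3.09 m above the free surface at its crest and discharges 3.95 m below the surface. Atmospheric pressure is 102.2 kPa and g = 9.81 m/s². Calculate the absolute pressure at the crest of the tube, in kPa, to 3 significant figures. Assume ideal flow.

The outlet speed comes from Torricelli: v = √(2g·3.95) = 8.80 m/s.
The bore is uniform, so the speed at the crest is the same v. Bernoulli surface→crest: P_atm = P_top + ½ρv² + ρg·h_top.
P_top = 102200 − ½·1000·8.80² − 1000·9.81·3.09 = 33100 Pa.

P_top ≈ 33.1 kPa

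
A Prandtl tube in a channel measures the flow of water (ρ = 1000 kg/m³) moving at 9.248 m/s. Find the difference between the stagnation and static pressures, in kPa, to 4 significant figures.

At the stagnation point the flow is brought to rest, so Bernoulli gives P_stag − P_static = ½ρv².
ΔP = ½·1000·9.248² = 42760 Pa.

ΔP ≈ 42.76 kPa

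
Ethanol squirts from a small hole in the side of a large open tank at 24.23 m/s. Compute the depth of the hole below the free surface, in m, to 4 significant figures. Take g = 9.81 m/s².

29.92 m

For a small hole in a large open tank, ½v² = gh, giving h = v²/(2g).
h = 24.23²/(2·9.81) = 587.1/19.62 = 29.92 m.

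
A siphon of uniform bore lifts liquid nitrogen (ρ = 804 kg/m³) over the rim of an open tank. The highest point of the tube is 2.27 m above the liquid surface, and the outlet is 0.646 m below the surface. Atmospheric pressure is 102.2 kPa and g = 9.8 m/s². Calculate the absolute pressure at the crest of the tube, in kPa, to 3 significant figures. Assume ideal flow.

P_top ≈ 79.2 kPa

Bernoulli surface→outlet gives ½v² = g·h_out, so v = √(2·9.8·0.646) = 3.56 m/s.
With constant cross-section the crest speed equals v; applying Bernoulli from the surface up to the crest, P_top = P_atm − ½ρv² − ρg·h_top.
P_top = 102200 − ½·804·3.56² − 804·9.8·2.27 = 79200 Pa.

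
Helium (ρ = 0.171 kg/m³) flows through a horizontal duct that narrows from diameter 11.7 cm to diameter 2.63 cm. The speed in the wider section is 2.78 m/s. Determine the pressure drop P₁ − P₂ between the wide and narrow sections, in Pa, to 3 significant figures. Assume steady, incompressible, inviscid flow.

Mass conservation (A₁v₁ = A₂v₂) gives v₂ = 2.78 × 108/5.43 = 55.0 m/s.
Along the horizontal streamline, P + ½ρv² is constant.
P₁ − P₂ = ½·0.171·(55.0² − 2.78²) = ½·0.171·3020 = 258 Pa.

ΔP ≈ 258 Pa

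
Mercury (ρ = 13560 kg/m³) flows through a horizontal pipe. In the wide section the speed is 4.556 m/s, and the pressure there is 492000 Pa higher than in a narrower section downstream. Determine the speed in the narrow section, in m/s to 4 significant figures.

Horizontal Bernoulli: P₁ + ½ρv₁² = P₂ + ½ρv₂², so v₂² = v₁² + 2(P₁ − P₂)/ρ.
v₂ = √(4.556² + 2·492000/13560) = √(20.76 + 72.57) = 9.660 m/s.

v₂ ≈ 9.660 m/s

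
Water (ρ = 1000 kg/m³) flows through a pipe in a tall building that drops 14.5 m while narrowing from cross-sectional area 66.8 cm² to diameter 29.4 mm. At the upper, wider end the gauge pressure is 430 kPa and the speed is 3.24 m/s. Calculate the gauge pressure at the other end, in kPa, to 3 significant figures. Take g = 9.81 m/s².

The volume flow rate is constant, so v₂ = (A₁/A₂)v₁ = (66.8/6.79)·3.24 = 31.9 m/s.
Applying Bernoulli between the two ends and solving for P₂: P₂ = P₁ + ½ρ(v₁² − v₂²) − ρgΔh.
P₂ = 430000 + ½·1000·(3.24² − 31.9²) − 1000·9.81·(−14.5) = 430000 + (-503000) − (-142000) = 69300 Pa.

69.3 kPa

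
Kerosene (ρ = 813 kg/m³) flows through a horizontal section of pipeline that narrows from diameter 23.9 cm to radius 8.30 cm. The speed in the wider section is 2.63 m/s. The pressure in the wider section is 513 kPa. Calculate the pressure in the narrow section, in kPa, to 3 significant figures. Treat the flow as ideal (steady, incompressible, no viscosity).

By continuity, v₂ = v₁·A₁/A₂ = 2.63·(449/216) = 5.45 m/s.
Along the horizontal streamline, P + ½ρv² is constant.
P₂ = P₁ − ½ρ(v₂² − v₁²) = 513000 − ½·813·(5.45² − 2.63²) = 513000 − 9270 = 504000 Pa.

P₂ ≈ 504 kPa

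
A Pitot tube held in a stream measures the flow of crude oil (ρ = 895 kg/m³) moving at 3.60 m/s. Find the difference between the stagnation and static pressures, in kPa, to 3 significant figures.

ΔP ≈ 5.80 kPa

The dynamic pressure equals the rise in static pressure at the stagnation point: ΔP = ½ρv².
ΔP = ½·895·3.60² = 5800 Pa.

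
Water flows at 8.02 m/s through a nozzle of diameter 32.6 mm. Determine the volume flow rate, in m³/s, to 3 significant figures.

0.00669 m³/s

Q = A·v = 0.000835 m² × 8.02 m/s = 0.00669 m³/s.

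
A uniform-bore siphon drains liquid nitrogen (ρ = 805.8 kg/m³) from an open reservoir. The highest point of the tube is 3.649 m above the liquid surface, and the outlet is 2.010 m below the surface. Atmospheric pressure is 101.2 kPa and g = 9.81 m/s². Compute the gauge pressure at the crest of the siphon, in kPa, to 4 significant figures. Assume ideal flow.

The outlet speed comes from Torricelli: v = √(2g·2.010) = 6.280 m/s.
The bore is uniform, so the speed at the crest is the same v. Bernoulli surface→crest: P_atm = P_top + ½ρv² + ρg·h_top.
P_top = 101200 − ½·805.8·6.280² − 805.8·9.81·3.649 = 56470 Pa. So P_gauge = P_top − P_atm = -44730 Pa.

P_gauge ≈ -44.73 kPa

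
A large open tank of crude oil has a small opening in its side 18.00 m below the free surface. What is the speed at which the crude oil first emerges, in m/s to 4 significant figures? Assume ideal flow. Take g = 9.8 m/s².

With the surface at rest and both surface and jet at atmospheric pressure, Bernoulli gives ρg h = ½ρv², so v = √(2gh) = √(2·9.8·18.00) = 18.78 m/s.

v ≈ 18.78 m/s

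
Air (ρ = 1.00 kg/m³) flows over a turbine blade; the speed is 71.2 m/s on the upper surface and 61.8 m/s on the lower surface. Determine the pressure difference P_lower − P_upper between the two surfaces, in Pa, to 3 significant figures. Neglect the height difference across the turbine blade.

ΔP ≈ 625 Pa

Bernoulli (same height): P_lower − P_upper = ½ρ(v_upper² − v_lower²).
ΔP = ½·1.00·(71.2² − 61.8²) = 625 Pa.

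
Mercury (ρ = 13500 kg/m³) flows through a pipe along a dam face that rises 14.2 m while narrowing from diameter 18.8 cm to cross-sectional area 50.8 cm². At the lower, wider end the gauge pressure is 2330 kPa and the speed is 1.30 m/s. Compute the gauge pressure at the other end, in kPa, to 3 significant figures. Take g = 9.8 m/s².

P₂ ≈ 122 kPa

Mass conservation (A₁v₁ = A₂v₂) gives v₂ = 1.30 × 278/50.8 = 7.10 m/s.
Bernoulli: P₁ + ½ρv₁² + ρg h₁ = P₂ + ½ρv₂² + ρg h₂, so P₂ = P₁ + ½ρ(v₁² − v₂²) − ρg(h₂ − h₁).
P₂ = 2330000 + ½·13500·(1.30² − 7.10²) − 13500·9.8·(+14.2) = 2330000 + (-329000) − (1880000) = 122000 Pa.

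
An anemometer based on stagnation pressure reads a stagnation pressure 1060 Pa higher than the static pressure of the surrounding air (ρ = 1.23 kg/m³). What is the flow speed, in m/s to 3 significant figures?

The dynamic pressure equals the rise in static pressure at the stagnation point: ΔP = ½ρv².
v = √(2ΔP/ρ) = √(2·1060/1.23) = 41.5 m/s.

41.5 m/s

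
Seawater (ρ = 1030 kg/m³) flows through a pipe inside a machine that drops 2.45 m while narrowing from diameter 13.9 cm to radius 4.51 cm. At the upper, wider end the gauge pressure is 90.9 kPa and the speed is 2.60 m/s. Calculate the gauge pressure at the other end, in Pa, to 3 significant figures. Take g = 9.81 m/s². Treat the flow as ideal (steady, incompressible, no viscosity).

Mass conservation (A₁v₁ = A₂v₂) gives v₂ = 2.60 × 152/63.9 = 6.17 m/s.
Energy conservation along the streamline gives P₂ = P₁ − ½ρ(v₂² − v₁²) − ρg(h₂ − h₁).
P₂ = 90900 + ½·1030·(2.60² − 6.17²) − 1030·9.81·(−2.45) = 90900 + (-16200) − (-24800) = 99500 Pa.

P₂ ≈ 99500 Pa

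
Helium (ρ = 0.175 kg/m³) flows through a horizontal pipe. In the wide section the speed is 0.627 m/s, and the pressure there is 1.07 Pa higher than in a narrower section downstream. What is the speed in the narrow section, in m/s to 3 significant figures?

3.55 m/s

Along the level pipe P + ½ρv² is conserved, hence v₂² = v₁² + 2(P₁ − P₂)/ρ.
v₂ = √(0.627² + 2·1.07/0.175) = √(0.393 + 12.2) = 3.55 m/s.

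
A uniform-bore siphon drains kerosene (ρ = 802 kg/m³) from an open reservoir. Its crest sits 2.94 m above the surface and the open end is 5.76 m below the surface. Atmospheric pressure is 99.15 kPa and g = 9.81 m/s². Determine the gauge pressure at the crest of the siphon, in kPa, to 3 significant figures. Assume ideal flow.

P_gauge = -68.4 kPa

Bernoulli surface→outlet gives ½v² = g·h_out, so v = √(2·9.81·5.76) = 10.6 m/s.
The bore is uniform, so the speed at the crest is the same v. Bernoulli surface→crest: P_atm = P_top + ½ρv² + ρg·h_top.
P_top = 99150 − ½·802·10.6² − 802·9.81·2.94 = 30700 Pa. So P_gauge = P_top − P_atm = -68400 Pa.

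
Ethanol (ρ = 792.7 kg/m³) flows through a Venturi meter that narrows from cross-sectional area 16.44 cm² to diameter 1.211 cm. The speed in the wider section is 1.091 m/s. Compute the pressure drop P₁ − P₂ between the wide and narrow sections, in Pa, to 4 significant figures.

95640 Pa

The volume flow rate is constant, so v₂ = (A₁/A₂)v₁ = (16.44/1.152)·1.091 = 15.57 m/s.
With no height change, Bernoulli's equation is P₁ + ½ρv₁² = P₂ + ½ρv₂².
P₁ − P₂ = ½·792.7·(15.57² − 1.091²) = ½·792.7·241.3 = 95640 Pa.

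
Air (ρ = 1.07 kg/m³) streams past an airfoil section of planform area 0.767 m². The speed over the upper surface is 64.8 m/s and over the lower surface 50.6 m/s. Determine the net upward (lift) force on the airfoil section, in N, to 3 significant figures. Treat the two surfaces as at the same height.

672 N

From P + ½ρv² = const at equal height, P_low − P_up = ½ρ(v_up² − v_low²).
ΔP = ½·1.07·(64.8² − 50.6²) = 877 Pa.
Lift = ΔP · A = 877 × 0.767 = 672 N.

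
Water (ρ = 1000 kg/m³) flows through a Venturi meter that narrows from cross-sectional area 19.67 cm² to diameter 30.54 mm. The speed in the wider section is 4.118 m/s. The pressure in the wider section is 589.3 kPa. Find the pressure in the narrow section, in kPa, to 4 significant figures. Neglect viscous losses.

By continuity, v₂ = v₁·A₁/A₂ = 4.118·(19.67/7.325) = 11.06 m/s.
Bernoulli (h₁ = h₂): P₁ − P₂ = ½ρ(v₂² − v₁²).
P₂ = P₁ − ½ρ(v₂² − v₁²) = 589300 − ½·1000·(11.06² − 4.118²) = 589300 − 52660 = 536600 Pa.

536.6 kPa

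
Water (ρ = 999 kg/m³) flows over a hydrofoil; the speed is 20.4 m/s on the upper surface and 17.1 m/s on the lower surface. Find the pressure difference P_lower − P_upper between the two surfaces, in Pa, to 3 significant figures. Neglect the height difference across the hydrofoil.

61800 Pa

The pressure is lower where the speed is higher: ΔP = ½ρ(v_up² − v_low²).
ΔP = ½·999·(20.4² − 17.1²) = 61800 Pa.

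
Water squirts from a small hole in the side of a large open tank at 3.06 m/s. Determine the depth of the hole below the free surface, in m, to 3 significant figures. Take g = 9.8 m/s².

h ≈ 0.478 m

Inverting v = √(2gh) gives h = v² / 2g.
h = 3.06²/(2·9.8) = 9.36/19.60 = 0.478 m.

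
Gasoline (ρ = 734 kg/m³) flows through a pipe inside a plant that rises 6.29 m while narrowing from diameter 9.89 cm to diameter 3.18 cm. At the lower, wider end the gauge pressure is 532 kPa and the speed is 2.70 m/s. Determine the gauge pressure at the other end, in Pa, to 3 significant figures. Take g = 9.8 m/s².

P₂ = 239000 Pa

Mass conservation (A₁v₁ = A₂v₂) gives v₂ = 2.70 × 76.8/7.94 = 26.1 m/s.
Applying Bernoulli between the two ends and solving for P₂: P₂ = P₁ + ½ρ(v₁² − v₂²) − ρgΔh.
P₂ = 532000 + ½·734·(2.70² − 26.1²) − 734·9.8·(+6.29) = 532000 + (-248000) − (45200) = 239000 Pa.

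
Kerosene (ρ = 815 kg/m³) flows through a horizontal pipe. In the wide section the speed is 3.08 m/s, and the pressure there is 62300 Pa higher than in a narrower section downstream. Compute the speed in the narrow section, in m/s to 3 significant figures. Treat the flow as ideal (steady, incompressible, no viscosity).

Horizontal Bernoulli: P₁ + ½ρv₁² = P₂ + ½ρv₂², so v₂² = v₁² + 2(P₁ − P₂)/ρ.
v₂ = √(3.08² + 2·62300/815) = √(9.49 + 153) = 12.7 m/s.

v₂ ≈ 12.7 m/s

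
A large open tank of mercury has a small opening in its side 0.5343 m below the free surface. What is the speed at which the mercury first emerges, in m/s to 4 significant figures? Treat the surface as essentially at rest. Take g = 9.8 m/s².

v = 3.236 m/s

The surface is effectively still and both ends are open, so ½v² = gh and v = √(2·9.8·0.5343) = 3.236 m/s.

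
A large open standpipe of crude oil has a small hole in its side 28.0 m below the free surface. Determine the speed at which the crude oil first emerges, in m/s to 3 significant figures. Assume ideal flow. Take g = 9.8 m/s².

v ≈ 23.4 m/s

With the surface at rest and both surface and jet at atmospheric pressure, Bernoulli gives ρg h = ½ρv², so v = √(2gh) = √(2·9.8·28.0) = 23.4 m/s.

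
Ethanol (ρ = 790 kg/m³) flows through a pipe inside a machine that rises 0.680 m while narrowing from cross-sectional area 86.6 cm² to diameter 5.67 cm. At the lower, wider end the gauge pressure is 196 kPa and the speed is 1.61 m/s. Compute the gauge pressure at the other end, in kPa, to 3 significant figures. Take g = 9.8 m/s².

Continuity gives A₁v₁ = A₂v₂, so v₂ = (86.6 cm²)/(25.2 cm²) × 1.61 m/s = 5.52 m/s.
Bernoulli: P₁ + ½ρv₁² + ρg h₁ = P₂ + ½ρv₂² + ρg h₂, so P₂ = P₁ + ½ρ(v₁² − v₂²) − ρg(h₂ − h₁).
P₂ = 196000 + ½·790·(1.61² − 5.52²) − 790·9.8·(+0.680) = 196000 + (-11000) − (5260) = 180000 Pa.

P₂ ≈ 180 kPa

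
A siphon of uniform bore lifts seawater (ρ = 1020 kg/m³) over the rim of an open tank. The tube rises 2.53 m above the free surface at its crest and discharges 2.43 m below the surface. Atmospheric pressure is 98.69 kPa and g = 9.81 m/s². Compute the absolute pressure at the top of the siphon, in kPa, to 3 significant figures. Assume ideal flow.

49.1 kPa

Bernoulli surface→outlet gives ½v² = g·h_out, so v = √(2·9.81·2.43) = 6.90 m/s.
Continuity keeps v the same throughout the tube; from surface to crest, P_atm + 0 = P_top + ½ρv² + ρg·h_top.
P_top = 98690 − ½·1020·6.90² − 1020·9.81·2.53 = 49100 Pa.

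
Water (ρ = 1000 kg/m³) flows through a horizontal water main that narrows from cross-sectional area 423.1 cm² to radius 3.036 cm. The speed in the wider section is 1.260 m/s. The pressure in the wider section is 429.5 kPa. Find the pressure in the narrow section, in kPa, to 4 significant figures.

Mass conservation (A₁v₁ = A₂v₂) gives v₂ = 1.260 × 423.1/28.96 = 18.41 m/s.
The pipe is horizontal, so Bernoulli reduces to P₁ + ½ρv₁² = P₂ + ½ρv₂².
P₂ = P₁ − ½ρ(v₂² − v₁²) = 429500 − ½·1000·(18.41² − 1.260²) = 429500 − 168700 = 260800 Pa.

P₂ ≈ 260.8 kPa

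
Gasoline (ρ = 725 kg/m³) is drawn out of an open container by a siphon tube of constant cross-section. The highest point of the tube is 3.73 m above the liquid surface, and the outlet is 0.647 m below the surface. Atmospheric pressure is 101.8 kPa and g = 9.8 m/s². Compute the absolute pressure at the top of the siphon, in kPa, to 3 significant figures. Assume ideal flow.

P_top ≈ 70.7 kPa

Bernoulli surface→outlet gives ½v² = g·h_out, so v = √(2·9.8·0.647) = 3.56 m/s.
With constant cross-section the crest speed equals v; applying Bernoulli from the surface up to the crest, P_top = P_atm − ½ρv² − ρg·h_top.
P_top = 101800 − ½·725·3.56² − 725·9.8·3.73 = 70700 Pa.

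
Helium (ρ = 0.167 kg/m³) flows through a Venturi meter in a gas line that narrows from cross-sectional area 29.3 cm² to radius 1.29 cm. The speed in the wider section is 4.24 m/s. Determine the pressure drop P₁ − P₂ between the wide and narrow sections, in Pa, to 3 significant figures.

By continuity, v₂ = v₁·A₁/A₂ = 4.24·(29.3/5.23) = 23.8 m/s.
The pipe is horizontal, so Bernoulli reduces to P₁ + ½ρv₁² = P₂ + ½ρv₂².
P₁ − P₂ = ½·0.167·(23.8² − 4.24²) = ½·0.167·547 = 45.7 Pa.

ΔP ≈ 45.7 Pa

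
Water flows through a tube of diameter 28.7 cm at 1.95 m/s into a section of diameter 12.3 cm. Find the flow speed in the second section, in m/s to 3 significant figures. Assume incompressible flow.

10.6 m/s

The volume flow rate is constant, so v₂ = (A₁/A₂)v₁ = (647/119)·1.95 = 10.6 m/s.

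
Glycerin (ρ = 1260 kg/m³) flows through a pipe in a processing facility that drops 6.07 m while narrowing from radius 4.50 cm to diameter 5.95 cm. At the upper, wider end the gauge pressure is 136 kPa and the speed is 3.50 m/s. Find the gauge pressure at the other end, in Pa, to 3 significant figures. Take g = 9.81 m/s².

178000 Pa

Continuity gives A₁v₁ = A₂v₂, so v₂ = (63.6 cm²)/(27.8 cm²) × 3.50 m/s = 8.01 m/s.
Bernoulli: P₁ + ½ρv₁² + ρg h₁ = P₂ + ½ρv₂² + ρg h₂, so P₂ = P₁ + ½ρ(v₁² − v₂²) − ρg(h₂ − h₁).
P₂ = 136000 + ½·1260·(3.50² − 8.01²) − 1260·9.81·(−6.07) = 136000 + (-32700) − (-75000) = 178000 Pa.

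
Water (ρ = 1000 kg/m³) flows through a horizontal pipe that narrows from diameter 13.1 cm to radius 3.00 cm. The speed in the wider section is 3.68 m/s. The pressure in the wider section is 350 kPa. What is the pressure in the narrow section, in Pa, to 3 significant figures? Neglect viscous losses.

By continuity, v₂ = v₁·A₁/A₂ = 3.68·(135/28.3) = 17.5 m/s.
Bernoulli (h₁ = h₂): P₁ − P₂ = ½ρ(v₂² − v₁²).
P₂ = P₁ − ½ρ(v₂² − v₁²) = 350000 − ½·1000·(17.5² − 3.68²) = 350000 − 147000 = 203000 Pa.

P₂ ≈ 203000 Pa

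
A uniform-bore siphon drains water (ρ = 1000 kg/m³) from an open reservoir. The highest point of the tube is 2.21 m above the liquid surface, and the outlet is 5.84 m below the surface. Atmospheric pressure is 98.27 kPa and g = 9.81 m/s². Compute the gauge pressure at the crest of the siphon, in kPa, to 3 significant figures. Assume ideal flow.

P_gauge = -79.0 kPa

From the surface to the outlet (both open to atmosphere, surface at rest): v = √(2g·h_out) = √(2·9.81·5.84) = 10.7 m/s.
With constant cross-section the crest speed equals v; applying Bernoulli from the surface up to the crest, P_top = P_atm − ½ρv² − ρg·h_top.
P_top = 98270 − ½·1000·10.7² − 1000·9.81·2.21 = 19300 Pa. So P_gauge = P_top − P_atm = -79000 Pa.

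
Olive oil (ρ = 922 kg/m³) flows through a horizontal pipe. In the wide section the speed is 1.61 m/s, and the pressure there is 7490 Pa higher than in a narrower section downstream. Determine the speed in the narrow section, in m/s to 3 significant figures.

With h₁ = h₂, rearranging Bernoulli gives v₂ = √(v₁² + 2ΔP/ρ).
v₂ = √(1.61² + 2·7490/922) = √(2.59 + 16.2) = 4.34 m/s.

v₂ ≈ 4.34 m/s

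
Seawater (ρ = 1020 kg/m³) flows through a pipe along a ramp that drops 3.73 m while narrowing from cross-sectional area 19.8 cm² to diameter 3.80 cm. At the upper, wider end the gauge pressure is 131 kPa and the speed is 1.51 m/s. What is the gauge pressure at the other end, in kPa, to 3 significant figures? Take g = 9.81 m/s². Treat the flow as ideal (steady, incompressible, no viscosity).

Continuity gives A₁v₁ = A₂v₂, so v₂ = (19.8 cm²)/(11.3 cm²) × 1.51 m/s = 2.64 m/s.
Applying Bernoulli between the two ends and solving for P₂: P₂ = P₁ + ½ρ(v₁² − v₂²) − ρgΔh.
P₂ = 131000 + ½·1020·(1.51² − 2.64²) − 1020·9.81·(−3.73) = 131000 + (-2380) − (-37300) = 166000 Pa.

P₂ ≈ 166 kPa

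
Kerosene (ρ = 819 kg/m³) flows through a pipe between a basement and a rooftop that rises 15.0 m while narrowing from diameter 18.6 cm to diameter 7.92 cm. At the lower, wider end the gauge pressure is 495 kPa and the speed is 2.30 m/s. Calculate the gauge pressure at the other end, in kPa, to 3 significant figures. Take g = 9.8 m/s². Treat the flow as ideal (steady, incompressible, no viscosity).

By continuity, v₂ = v₁·A₁/A₂ = 2.30·(272/49.3) = 12.7 m/s.
Bernoulli: P₁ + ½ρv₁² + ρg h₁ = P₂ + ½ρv₂² + ρg h₂, so P₂ = P₁ + ½ρ(v₁² − v₂²) − ρg(h₂ − h₁).
P₂ = 495000 + ½·819·(2.30² − 12.7²) − 819·9.8·(+15.0) = 495000 + (-63700) − (120000) = 311000 Pa.

P₂ ≈ 311 kPa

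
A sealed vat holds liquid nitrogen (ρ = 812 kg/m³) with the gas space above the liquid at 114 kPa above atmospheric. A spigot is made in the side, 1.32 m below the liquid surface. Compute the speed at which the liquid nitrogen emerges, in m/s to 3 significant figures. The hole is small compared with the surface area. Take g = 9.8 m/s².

17.5 m/s

Take point 1 at the surface (v₁ ≈ 0) and point 2 at the hole (at atmospheric pressure). Bernoulli: P₁ + ρg h = P_atm + ½ρv₂².
With P₁ − P_atm = 114000 Pa, v₂ = √(2gh + 2ΔP/ρ) = √(2·9.8·1.32 + 2·114000/812) = 17.5 m/s.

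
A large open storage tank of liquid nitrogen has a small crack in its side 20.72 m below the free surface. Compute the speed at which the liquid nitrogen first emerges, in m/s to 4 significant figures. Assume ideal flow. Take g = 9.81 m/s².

Bernoulli from surface to hole (P equal, v_surface ≈ 0): v = √(2gh) = √(2×9.81×20.72) = 20.16 m/s.

v ≈ 20.16 m/s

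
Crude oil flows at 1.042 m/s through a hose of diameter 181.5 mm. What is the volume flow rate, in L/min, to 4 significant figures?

Q = 1618 L/min

Q = A·v = 0.02587 m² × 1.042 m/s = 0.02696 m³/s.
Converting: 0.02696 m³/s × 60000 = 1618 L/min.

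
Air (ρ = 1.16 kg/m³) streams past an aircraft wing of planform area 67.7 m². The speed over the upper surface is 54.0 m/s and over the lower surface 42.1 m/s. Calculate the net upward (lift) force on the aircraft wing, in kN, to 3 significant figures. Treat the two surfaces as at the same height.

From P + ½ρv² = const at equal height, P_low − P_up = ½ρ(v_up² − v_low²).
ΔP = ½·1.16·(54.0² − 42.1²) = 663 Pa.
Lift = ΔP · A = 663 × 67.7 = 44900 N.

44.9 kN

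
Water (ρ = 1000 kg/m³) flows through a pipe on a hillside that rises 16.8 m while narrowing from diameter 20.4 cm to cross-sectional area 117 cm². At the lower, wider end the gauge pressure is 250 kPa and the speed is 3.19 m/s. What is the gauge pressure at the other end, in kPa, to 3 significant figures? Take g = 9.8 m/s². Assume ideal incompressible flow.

By continuity, v₂ = v₁·A₁/A₂ = 3.19·(327/117) = 8.91 m/s.
Applying Bernoulli between the two ends and solving for P₂: P₂ = P₁ + ½ρ(v₁² − v₂²) − ρgΔh.
P₂ = 250000 + ½·1000·(3.19² − 8.91²) − 1000·9.8·(+16.8) = 250000 + (-34600) − (165000) = 50700 Pa.

50.7 kPa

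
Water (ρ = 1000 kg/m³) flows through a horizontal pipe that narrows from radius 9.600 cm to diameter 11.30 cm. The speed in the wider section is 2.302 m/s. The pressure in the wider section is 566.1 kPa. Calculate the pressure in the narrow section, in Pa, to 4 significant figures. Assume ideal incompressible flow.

P₂ ≈ 546700 Pa

Mass conservation (A₁v₁ = A₂v₂) gives v₂ = 2.302 × 289.5/100.3 = 6.646 m/s.
Bernoulli (h₁ = h₂): P₁ − P₂ = ½ρ(v₂² − v₁²).
P₂ = P₁ − ½ρ(v₂² − v₁²) = 566100 − ½·1000·(6.646² − 2.302²) = 566100 − 19430 = 546700 Pa.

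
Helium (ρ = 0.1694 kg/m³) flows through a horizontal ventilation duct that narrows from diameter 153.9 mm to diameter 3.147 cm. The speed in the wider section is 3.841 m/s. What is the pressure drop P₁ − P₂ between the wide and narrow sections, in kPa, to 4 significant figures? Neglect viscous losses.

The volume flow rate is constant, so v₂ = (A₁/A₂)v₁ = (186.0/7.778)·3.841 = 91.86 m/s.
Along the horizontal streamline, P + ½ρv² is constant.
P₁ − P₂ = ½·0.1694·(91.86² − 3.841²) = ½·0.1694·8424 = 713.5 Pa.

ΔP ≈ 0.7135 kPa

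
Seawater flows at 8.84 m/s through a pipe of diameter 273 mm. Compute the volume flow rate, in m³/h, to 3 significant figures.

1860 m³/h

Q = A·v = 0.0585 m² × 8.84 m/s = 0.517 m³/s.
Converting: 0.517 m³/s × 3600 = 1860 m³/h.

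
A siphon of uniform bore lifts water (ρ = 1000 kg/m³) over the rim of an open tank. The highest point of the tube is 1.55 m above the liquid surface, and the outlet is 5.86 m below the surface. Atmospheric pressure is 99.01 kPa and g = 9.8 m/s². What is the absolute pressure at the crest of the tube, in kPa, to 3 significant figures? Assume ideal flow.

From the surface to the outlet (both open to atmosphere, surface at rest): v = √(2g·h_out) = √(2·9.8·5.86) = 10.7 m/s.
Continuity keeps v the same throughout the tube; from surface to crest, P_atm + 0 = P_top + ½ρv² + ρg·h_top.
P_top = 99010 − ½·1000·10.7² − 1000·9.8·1.55 = 26400 Pa.

P_top = 26.4 kPa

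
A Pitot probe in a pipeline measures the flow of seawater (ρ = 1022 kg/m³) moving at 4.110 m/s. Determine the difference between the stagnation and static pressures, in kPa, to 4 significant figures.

8.632 kPa

Bernoulli between the free stream and the stagnation point: ½ρv² = P_stag − P_static.
ΔP = ½·1022·4.110² = 8632 Pa.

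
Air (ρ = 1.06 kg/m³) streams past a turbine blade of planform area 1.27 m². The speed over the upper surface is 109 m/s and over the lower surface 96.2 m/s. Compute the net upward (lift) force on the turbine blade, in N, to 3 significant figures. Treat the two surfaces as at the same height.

From P + ½ρv² = const at equal height, P_low − P_up = ½ρ(v_up² − v_low²).
ΔP = ½·1.06·(109² − 96.2²) = 1390 Pa.
Lift = ΔP · A = 1390 × 1.27 = 1770 N.

F = 1770 N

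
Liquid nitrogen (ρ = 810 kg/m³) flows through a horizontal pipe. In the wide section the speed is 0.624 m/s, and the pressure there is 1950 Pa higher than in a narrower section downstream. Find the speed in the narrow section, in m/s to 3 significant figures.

With h₁ = h₂, rearranging Bernoulli gives v₂ = √(v₁² + 2ΔP/ρ).
v₂ = √(0.624² + 2·1950/810) = √(0.389 + 4.81) = 2.28 m/s.

v₂ ≈ 2.28 m/s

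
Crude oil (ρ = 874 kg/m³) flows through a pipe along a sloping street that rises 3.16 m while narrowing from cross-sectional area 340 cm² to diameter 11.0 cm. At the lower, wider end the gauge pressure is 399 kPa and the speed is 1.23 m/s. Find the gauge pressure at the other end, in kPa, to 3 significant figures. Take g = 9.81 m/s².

Continuity gives A₁v₁ = A₂v₂, so v₂ = (340 cm²)/(95.0 cm²) × 1.23 m/s = 4.40 m/s.
Energy conservation along the streamline gives P₂ = P₁ − ½ρ(v₂² − v₁²) − ρg(h₂ − h₁).
P₂ = 399000 + ½·874·(1.23² − 4.40²) − 874·9.81·(+3.16) = 399000 + (-7800) − (27100) = 364000 Pa.

P₂ ≈ 364 kPa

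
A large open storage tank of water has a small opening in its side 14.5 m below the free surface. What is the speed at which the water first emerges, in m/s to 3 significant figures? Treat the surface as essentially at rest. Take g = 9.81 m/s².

v ≈ 16.9 m/s

With the surface at rest and both surface and jet at atmospheric pressure, Bernoulli gives ρg h = ½ρv², so v = √(2gh) = √(2·9.81·14.5) = 16.9 m/s.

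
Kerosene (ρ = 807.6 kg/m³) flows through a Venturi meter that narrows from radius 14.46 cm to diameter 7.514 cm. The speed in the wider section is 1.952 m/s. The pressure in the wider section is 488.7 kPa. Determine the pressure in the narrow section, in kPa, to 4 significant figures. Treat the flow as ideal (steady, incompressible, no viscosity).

P₂ ≈ 152.6 kPa

Mass conservation (A₁v₁ = A₂v₂) gives v₂ = 1.952 × 656.9/44.34 = 28.92 m/s.
Along the horizontal streamline, P + ½ρv² is constant.
P₂ = P₁ − ½ρ(v₂² − v₁²) = 488700 − ½·807.6·(28.92² − 1.952²) = 488700 − 336100 = 152600 Pa.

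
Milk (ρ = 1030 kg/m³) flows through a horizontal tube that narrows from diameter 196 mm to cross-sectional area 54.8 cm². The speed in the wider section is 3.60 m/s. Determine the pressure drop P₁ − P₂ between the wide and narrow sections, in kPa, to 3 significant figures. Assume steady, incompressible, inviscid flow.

ΔP ≈ 196 kPa

Mass conservation (A₁v₁ = A₂v₂) gives v₂ = 3.60 × 302/54.8 = 19.8 m/s.
With no height change, Bernoulli's equation is P₁ + ½ρv₁² = P₂ + ½ρv₂².
P₁ − P₂ = ½·1030·(19.8² − 3.60²) = ½·1030·380 = 196000 Pa.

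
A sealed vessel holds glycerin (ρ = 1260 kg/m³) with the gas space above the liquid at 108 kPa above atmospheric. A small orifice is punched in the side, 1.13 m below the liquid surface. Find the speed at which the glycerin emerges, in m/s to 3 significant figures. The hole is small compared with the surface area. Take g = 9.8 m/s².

v = 13.9 m/s

Take point 1 at the surface (v₁ ≈ 0) and point 2 at the hole (at atmospheric pressure). Bernoulli: P₁ + ρg h = P_atm + ½ρv₂².
With P₁ − P_atm = 108000 Pa, v₂ = √(2gh + 2ΔP/ρ) = √(2·9.8·1.13 + 2·108000/1260) = 13.9 m/s.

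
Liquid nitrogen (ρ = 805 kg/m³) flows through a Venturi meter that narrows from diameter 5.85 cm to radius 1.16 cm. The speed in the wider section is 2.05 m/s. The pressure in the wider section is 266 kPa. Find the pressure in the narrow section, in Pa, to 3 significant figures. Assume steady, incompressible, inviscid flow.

Mass conservation (A₁v₁ = A₂v₂) gives v₂ = 2.05 × 26.9/4.23 = 13.0 m/s.
With no height change, Bernoulli's equation is P₁ + ½ρv₁² = P₂ + ½ρv₂².
P₂ = P₁ − ½ρ(v₂² − v₁²) = 266000 − ½·805·(13.0² − 2.05²) = 266000 − 66700 = 199000 Pa.

P₂ ≈ 199000 Pa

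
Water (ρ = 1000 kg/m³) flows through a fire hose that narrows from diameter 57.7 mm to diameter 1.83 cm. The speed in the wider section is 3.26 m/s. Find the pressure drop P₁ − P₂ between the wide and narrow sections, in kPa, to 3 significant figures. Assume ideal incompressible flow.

By continuity, v₂ = v₁·A₁/A₂ = 3.26·(26.1/2.63) = 32.4 m/s.
With no height change, Bernoulli's equation is P₁ + ½ρv₁² = P₂ + ½ρv₂².
P₁ − P₂ = ½·1000·(32.4² − 3.26²) = ½·1000·1040 = 520000 Pa.

520 kPa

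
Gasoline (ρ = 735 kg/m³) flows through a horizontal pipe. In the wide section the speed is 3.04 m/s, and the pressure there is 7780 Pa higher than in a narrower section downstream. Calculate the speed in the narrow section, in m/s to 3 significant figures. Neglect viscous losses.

v₂ ≈ 5.51 m/s

With h₁ = h₂, rearranging Bernoulli gives v₂ = √(v₁² + 2ΔP/ρ).
v₂ = √(3.04² + 2·7780/735) = √(9.24 + 21.2) = 5.51 m/s.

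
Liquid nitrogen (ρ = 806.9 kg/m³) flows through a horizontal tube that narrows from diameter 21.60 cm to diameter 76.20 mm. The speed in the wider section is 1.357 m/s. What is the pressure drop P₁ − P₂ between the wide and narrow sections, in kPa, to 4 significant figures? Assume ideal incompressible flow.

47.22 kPa

By continuity, v₂ = v₁·A₁/A₂ = 1.357·(366.4/45.60) = 10.90 m/s.
Bernoulli (h₁ = h₂): P₁ − P₂ = ½ρ(v₂² − v₁²).
P₁ − P₂ = ½·806.9·(10.90² − 1.357²) = ½·806.9·117.1 = 47220 Pa.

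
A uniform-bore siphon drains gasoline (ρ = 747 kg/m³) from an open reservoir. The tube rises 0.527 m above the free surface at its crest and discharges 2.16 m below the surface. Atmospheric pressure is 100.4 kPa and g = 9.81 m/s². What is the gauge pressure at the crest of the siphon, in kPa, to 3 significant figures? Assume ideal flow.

-19.7 kPa

From the surface to the outlet (both open to atmosphere, surface at rest): v = √(2g·h_out) = √(2·9.81·2.16) = 6.51 m/s.
The bore is uniform, so the speed at the crest is the same v. Bernoulli surface→crest: P_atm = P_top + ½ρv² + ρg·h_top.
P_top = 100400 − ½·747·6.51² − 747·9.81·0.527 = 80700 Pa. So P_gauge = P_top − P_atm = -19700 Pa.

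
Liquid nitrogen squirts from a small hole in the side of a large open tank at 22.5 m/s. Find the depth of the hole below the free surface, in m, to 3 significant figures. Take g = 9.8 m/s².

Torricelli: v = √(2gh), so h = v²/(2g).
h = 22.5²/(2·9.8) = 506/19.60 = 25.8 m.

h ≈ 25.8 m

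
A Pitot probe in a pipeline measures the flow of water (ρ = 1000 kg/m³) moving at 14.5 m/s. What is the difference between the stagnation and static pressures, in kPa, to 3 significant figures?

105 kPa

The dynamic pressure equals the rise in static pressure at the stagnation point: ΔP = ½ρv².
ΔP = ½·1000·14.5² = 105000 Pa.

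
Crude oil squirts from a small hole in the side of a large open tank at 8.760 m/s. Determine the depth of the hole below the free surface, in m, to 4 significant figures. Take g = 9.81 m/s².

Torricelli: v = √(2gh), so h = v²/(2g).
h = 8.760²/(2·9.81) = 76.74/19.62 = 3.911 m.

h ≈ 3.911 m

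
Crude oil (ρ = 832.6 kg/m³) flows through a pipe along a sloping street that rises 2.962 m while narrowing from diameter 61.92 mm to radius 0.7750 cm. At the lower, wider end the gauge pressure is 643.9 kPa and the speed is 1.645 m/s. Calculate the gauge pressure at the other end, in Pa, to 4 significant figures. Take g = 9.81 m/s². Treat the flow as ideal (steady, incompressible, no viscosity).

333900 Pa

By continuity, v₂ = v₁·A₁/A₂ = 1.645·(30.11/1.887) = 26.25 m/s.
Bernoulli: P₁ + ½ρv₁² + ρg h₁ = P₂ + ½ρv₂² + ρg h₂, so P₂ = P₁ + ½ρ(v₁² − v₂²) − ρg(h₂ − h₁).
P₂ = 643900 + ½·832.6·(1.645² − 26.25²) − 832.6·9.81·(+2.962) = 643900 + (-285800) − (24190) = 333900 Pa.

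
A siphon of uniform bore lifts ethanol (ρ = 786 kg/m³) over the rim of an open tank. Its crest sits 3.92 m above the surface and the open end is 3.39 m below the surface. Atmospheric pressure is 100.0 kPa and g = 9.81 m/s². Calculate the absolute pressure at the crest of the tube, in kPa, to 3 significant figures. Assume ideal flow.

43.6 kPa

From the surface to the outlet (both open to atmosphere, surface at rest): v = √(2g·h_out) = √(2·9.81·3.39) = 8.16 m/s.
Continuity keeps v the same throughout the tube; from surface to crest, P_atm + 0 = P_top + ½ρv² + ρg·h_top.
P_top = 100000 − ½·786·8.16² − 786·9.81·3.92 = 43600 Pa.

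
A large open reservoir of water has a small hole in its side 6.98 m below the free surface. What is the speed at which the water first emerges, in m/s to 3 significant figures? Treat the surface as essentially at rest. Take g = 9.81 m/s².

v ≈ 11.7 m/s

Bernoulli from surface to hole (P equal, v_surface ≈ 0): v = √(2gh) = √(2×9.81×6.98) = 11.7 m/s.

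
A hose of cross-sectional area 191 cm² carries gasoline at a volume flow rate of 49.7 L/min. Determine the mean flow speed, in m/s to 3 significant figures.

Q = 49.7 L/min = 0.000828 m³/s.
v = Q/A = 0.000828 / 0.0191 = 0.0434 m/s.

0.0434 m/s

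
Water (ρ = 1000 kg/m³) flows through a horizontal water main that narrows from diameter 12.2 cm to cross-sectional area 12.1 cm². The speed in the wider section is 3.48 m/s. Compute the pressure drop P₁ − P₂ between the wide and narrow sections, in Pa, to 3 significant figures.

Mass conservation (A₁v₁ = A₂v₂) gives v₂ = 3.48 × 117/12.1 = 33.6 m/s.
Bernoulli (h₁ = h₂): P₁ − P₂ = ½ρ(v₂² − v₁²).
P₁ − P₂ = ½·1000·(33.6² − 3.48²) = ½·1000·1120 = 559000 Pa.

ΔP = 559000 Pa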